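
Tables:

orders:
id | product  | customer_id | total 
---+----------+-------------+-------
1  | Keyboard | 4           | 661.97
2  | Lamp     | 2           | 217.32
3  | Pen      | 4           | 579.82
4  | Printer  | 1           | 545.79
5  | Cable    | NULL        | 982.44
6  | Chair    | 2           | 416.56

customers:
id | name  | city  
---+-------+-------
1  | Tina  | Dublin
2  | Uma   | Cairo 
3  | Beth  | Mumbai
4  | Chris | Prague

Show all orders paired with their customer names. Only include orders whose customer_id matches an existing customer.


INNER JOIN keeps only orders rows whose customer_id matches an id in customers. Walk through each order:
  - order 1 (Keyboard): customer_id=4 -> matches Chris
  - order 2 (Lamp): customer_id=2 -> matches Uma
  - order 3 (Pen): customer_id=4 -> matches Chris
  - order 4 (Printer): customer_id=1 -> matches Tina
  - order 5 (Cable): customer_id=NULL, no match -> dropped
  - order 6 (Chair): customer_id=2 -> matches Uma
So 1 of 6 rows is dropped.

SQL:
SELECT a.product, b.name AS customer
FROM orders a
INNER JOIN customers b ON a.customer_id = b.id

Result:
product  | customer
---------+---------
Keyboard | Chris   
Lamp     | Uma     
Pen      | Chris   
Printer  | Tina    
Chair    | Uma     


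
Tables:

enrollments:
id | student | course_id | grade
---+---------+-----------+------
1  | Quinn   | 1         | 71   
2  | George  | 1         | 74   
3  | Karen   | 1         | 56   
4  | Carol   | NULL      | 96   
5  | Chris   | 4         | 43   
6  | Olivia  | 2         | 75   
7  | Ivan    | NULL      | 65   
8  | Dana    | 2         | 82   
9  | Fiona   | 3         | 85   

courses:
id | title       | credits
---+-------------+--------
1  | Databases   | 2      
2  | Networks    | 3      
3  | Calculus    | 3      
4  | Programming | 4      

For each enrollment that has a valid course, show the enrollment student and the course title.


INNER JOIN keeps only enrollments rows whose course_id matches an id in courses. Walk through each enrollment:
  - enrollment 1 (Quinn): course_id=1 -> matches Databases
  - enrollment 2 (George): course_id=1 -> matches Databases
  - enrollment 3 (Karen): course_id=1 -> matches Databases
  - enrollment 4 (Carol): course_id=NULL, no match -> dropped
  - enrollment 5 (Chris): course_id=4 -> matches Programming
  - enrollment 6 (Olivia): course_id=2 -> matches Networks
  - enrollment 7 (Ivan): course_id=NULL, no match -> dropped
  - enrollment 8 (Dana): course_id=2 -> matches Networks
  - enrollment 9 (Fiona): course_id=3 -> matches Calculus
So 2 of 9 rows are dropped.

SQL:
SELECT a.student, b.title AS course
FROM enrollments a
INNER JOIN courses b ON a.course_id = b.id

Result:
student | course     
--------+------------
Quinn   | Databases  
George  | Databases  
Karen   | Databases  
Chris   | Programming
Olivia  | Networks   
Dana    | Networks   
Fiona   | Calculus   


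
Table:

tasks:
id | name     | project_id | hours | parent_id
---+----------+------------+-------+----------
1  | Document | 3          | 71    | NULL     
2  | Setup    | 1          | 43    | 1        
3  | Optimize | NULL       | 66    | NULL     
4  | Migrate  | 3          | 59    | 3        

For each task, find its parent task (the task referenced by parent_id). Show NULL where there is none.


This is a self-join: tasks is joined to a second copy of itself, matching each row's parent_id to another row's id. Use LEFT JOIN so rows with parent_id=NULL are kept.
  - task 1 (Document): parent_id=NULL -> NULL
  - task 2 (Setup): parent_id=1 -> Document
  - task 3 (Optimize): parent_id=NULL -> NULL
  - task 4 (Migrate): parent_id=3 -> Optimize

SQL:
SELECT a.name AS item, b.name AS parent
FROM tasks a
LEFT JOIN tasks b ON a.parent_id = b.id

Result:
item     | parent  
---------+---------
Document | NULL    
Setup    | Document
Optimize | NULL    
Migrate  | Optimize


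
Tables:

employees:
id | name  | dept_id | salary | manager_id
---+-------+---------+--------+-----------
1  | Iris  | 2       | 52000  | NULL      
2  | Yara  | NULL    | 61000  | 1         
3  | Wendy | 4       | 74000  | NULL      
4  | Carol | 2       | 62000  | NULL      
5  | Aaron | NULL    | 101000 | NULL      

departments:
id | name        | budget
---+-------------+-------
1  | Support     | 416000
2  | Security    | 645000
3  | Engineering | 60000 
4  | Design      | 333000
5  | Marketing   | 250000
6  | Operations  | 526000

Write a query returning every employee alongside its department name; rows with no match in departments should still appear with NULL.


LEFT JOIN keeps every row from employees (the left table); where dept_id has no match in departments, the department columns become NULL. Walk through each employee:
  - employee 1 (Iris): dept_id=2 -> matches Security
  - employee 2 (Yara): dept_id=NULL, no match -> kept with NULL
  - employee 3 (Wendy): dept_id=4 -> matches Design
  - employee 4 (Carol): dept_id=2 -> matches Security
  - employee 5 (Aaron): dept_id=NULL, no match -> kept with NULL
All 5 rows appear; 2 have NULL department.

SQL:
SELECT a.name, b.name AS department
FROM employees a
LEFT JOIN departments b ON a.dept_id = b.id

Result:
name  | department
------+-----------
Iris  | Security  
Yara  | NULL      
Wendy | Design    
Carol | Security  
Aaron | NULL      


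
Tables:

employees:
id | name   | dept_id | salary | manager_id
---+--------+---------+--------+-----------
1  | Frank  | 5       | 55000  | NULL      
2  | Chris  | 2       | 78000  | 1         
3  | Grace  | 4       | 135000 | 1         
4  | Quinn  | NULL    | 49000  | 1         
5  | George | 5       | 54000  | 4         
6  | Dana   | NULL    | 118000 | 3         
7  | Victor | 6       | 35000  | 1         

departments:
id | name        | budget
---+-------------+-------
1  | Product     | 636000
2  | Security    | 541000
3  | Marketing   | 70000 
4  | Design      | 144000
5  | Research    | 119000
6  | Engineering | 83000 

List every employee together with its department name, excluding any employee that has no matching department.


INNER JOIN keeps only employees rows whose dept_id matches an id in departments. Walk through each employee:
  - employee 1 (Frank): dept_id=5 -> matches Research
  - employee 2 (Chris): dept_id=2 -> matches Security
  - employee 3 (Grace): dept_id=4 -> matches Design
  - employee 4 (Quinn): dept_id=NULL, no match -> dropped
  - employee 5 (George): dept_id=5 -> matches Research
  - employee 6 (Dana): dept_id=NULL, no match -> dropped
  - employee 7 (Victor): dept_id=6 -> matches Engineering
So 2 of 7 rows are dropped.

SQL:
SELECT a.name, b.name AS department
FROM employees a
INNER JOIN departments b ON a.dept_id = b.id

Result:
name   | department 
-------+------------
Frank  | Research   
Chris  | Security   
Grace  | Design     
George | Research   
Victor | Engineering


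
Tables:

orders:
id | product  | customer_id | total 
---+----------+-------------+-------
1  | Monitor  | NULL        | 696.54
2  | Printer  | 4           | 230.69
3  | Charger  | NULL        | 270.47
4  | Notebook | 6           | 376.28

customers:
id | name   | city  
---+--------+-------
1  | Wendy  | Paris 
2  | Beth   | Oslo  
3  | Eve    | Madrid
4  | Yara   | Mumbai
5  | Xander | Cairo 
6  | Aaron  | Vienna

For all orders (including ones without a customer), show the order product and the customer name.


LEFT JOIN keeps every row from orders (the left table); where customer_id has no match in customers, the customer columns become NULL. Walk through each order:
  - order 1 (Monitor): customer_id=NULL, no match -> kept with NULL
  - order 2 (Printer): customer_id=4 -> matches Yara
  - order 3 (Charger): customer_id=NULL, no match -> kept with NULL
  - order 4 (Notebook): customer_id=6 -> matches Aaron
All 4 rows appear; 2 have NULL customer.

SQL:
SELECT a.product, b.name AS customer
FROM orders a
LEFT JOIN customers b ON a.customer_id = b.id

Result:
product  | customer
---------+---------
Monitor  | NULL    
Printer  | Yara    
Charger  | NULL    
Notebook | Aaron   


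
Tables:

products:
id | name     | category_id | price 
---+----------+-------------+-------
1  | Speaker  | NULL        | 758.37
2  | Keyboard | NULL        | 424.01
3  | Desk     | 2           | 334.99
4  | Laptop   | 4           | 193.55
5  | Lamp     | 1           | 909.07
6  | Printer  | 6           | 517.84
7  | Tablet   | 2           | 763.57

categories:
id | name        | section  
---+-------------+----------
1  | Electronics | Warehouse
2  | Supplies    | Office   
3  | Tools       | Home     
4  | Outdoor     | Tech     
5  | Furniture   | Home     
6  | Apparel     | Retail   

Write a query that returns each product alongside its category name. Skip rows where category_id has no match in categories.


INNER JOIN keeps only products rows whose category_id matches an id in categories. Walk through each product:
  - product 1 (Speaker): category_id=NULL, no match -> dropped
  - product 2 (Keyboard): category_id=NULL, no match -> dropped
  - product 3 (Desk): category_id=2 -> matches Supplies
  - product 4 (Laptop): category_id=4 -> matches Outdoor
  - product 5 (Lamp): category_id=1 -> matches Electronics
  - product 6 (Printer): category_id=6 -> matches Apparel
  - product 7 (Tablet): category_id=2 -> matches Supplies
So 2 of 7 rows are dropped.

SQL:
SELECT a.name, b.name AS category
FROM products a
INNER JOIN categories b ON a.category_id = b.id

Result:
name    | category   
--------+------------
Desk    | Supplies   
Laptop  | Outdoor    
Lamp    | Electronics
Printer | Apparel    
Tablet  | Supplies   


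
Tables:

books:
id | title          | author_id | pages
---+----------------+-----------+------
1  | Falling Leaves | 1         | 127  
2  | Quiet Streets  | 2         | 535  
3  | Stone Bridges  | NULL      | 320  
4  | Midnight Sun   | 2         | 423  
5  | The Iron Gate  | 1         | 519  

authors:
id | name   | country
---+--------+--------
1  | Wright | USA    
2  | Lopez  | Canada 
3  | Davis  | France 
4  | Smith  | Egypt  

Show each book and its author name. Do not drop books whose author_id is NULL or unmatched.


LEFT JOIN keeps every row from books (the left table); where author_id has no match in authors, the author columns become NULL. Walk through each book:
  - book 1 (Falling Leaves): author_id=1 -> matches Wright
  - book 2 (Quiet Streets): author_id=2 -> matches Lopez
  - book 3 (Stone Bridges): author_id=NULL, no match -> kept with NULL
  - book 4 (Midnight Sun): author_id=2 -> matches Lopez
  - book 5 (The Iron Gate): author_id=1 -> matches Wright
All 5 rows appear; 1 has NULL author.

SQL:
SELECT a.title, b.name AS author
FROM books a
LEFT JOIN authors b ON a.author_id = b.id

Result:
title          | author
---------------+-------
Falling Leaves | Wright
Quiet Streets  | Lopez 
Stone Bridges  | NULL  
Midnight Sun   | Lopez 
The Iron Gate  | Wright


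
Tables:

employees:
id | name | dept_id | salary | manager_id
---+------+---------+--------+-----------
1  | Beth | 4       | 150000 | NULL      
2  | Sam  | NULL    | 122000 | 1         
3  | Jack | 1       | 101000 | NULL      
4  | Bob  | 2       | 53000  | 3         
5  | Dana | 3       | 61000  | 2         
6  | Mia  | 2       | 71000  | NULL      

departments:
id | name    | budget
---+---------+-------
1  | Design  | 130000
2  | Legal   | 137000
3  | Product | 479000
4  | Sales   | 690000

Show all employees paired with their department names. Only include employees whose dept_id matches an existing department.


INNER JOIN keeps only employees rows whose dept_id matches an id in departments. Walk through each employee:
  - employee 1 (Beth): dept_id=4 -> matches Sales
  - employee 2 (Sam): dept_id=NULL, no match -> dropped
  - employee 3 (Jack): dept_id=1 -> matches Design
  - employee 4 (Bob): dept_id=2 -> matches Legal
  - employee 5 (Dana): dept_id=3 -> matches Product
  - employee 6 (Mia): dept_id=2 -> matches Legal
So 1 of 6 rows is dropped.

SQL:
SELECT a.name, b.name AS department
FROM employees a
INNER JOIN departments b ON a.dept_id = b.id

Result:
name | department
-----+-----------
Beth | Sales     
Jack | Design    
Bob  | Legal     
Dana | Product   
Mia  | Legal     


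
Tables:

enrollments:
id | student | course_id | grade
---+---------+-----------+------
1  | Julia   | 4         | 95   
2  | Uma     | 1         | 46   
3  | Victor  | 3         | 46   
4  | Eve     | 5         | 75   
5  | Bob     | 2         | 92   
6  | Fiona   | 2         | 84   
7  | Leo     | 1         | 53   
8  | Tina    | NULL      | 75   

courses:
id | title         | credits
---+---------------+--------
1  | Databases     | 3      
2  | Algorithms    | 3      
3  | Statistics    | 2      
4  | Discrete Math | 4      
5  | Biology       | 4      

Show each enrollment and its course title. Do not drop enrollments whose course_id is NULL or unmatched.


LEFT JOIN keeps every row from enrollments (the left table); where course_id has no match in courses, the course columns become NULL. Walk through each enrollment:
  - enrollment 1 (Julia): course_id=4 -> matches Discrete Math
  - enrollment 2 (Uma): course_id=1 -> matches Databases
  - enrollment 3 (Victor): course_id=3 -> matches Statistics
  - enrollment 4 (Eve): course_id=5 -> matches Biology
  - enrollment 5 (Bob): course_id=2 -> matches Algorithms
  - enrollment 6 (Fiona): course_id=2 -> matches Algorithms
  - enrollment 7 (Leo): course_id=1 -> matches Databases
  - enrollment 8 (Tina): course_id=NULL, no match -> kept with NULL
All 8 rows appear; 1 has NULL course.

SQL:
SELECT a.student, b.title AS course
FROM enrollments a
LEFT JOIN courses b ON a.course_id = b.id

Result:
student | course       
--------+--------------
Julia   | Discrete Math
Uma     | Databases    
Victor  | Statistics   
Eve     | Biology      
Bob     | Algorithms   
Fiona   | Algorithms   
Leo     | Databases    
Tina    | NULL         


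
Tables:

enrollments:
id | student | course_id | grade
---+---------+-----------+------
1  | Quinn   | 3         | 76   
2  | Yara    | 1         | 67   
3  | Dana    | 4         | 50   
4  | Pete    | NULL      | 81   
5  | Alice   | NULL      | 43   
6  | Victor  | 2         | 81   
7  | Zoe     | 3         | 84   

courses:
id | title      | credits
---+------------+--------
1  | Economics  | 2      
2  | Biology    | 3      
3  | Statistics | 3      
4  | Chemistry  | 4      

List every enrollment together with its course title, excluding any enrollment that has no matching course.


INNER JOIN keeps only enrollments rows whose course_id matches an id in courses. Walk through each enrollment:
  - enrollment 1 (Quinn): course_id=3 -> matches Statistics
  - enrollment 2 (Yara): course_id=1 -> matches Economics
  - enrollment 3 (Dana): course_id=4 -> matches Chemistry
  - enrollment 4 (Pete): course_id=NULL, no match -> dropped
  - enrollment 5 (Alice): course_id=NULL, no match -> dropped
  - enrollment 6 (Victor): course_id=2 -> matches Biology
  - enrollment 7 (Zoe): course_id=3 -> matches Statistics
So 2 of 7 rows are dropped.

SQL:
SELECT a.student, b.title AS course
FROM enrollments a
INNER JOIN courses b ON a.course_id = b.id

Result:
student | course    
--------+-----------
Quinn   | Statistics
Yara    | Economics 
Dana    | Chemistry 
Victor  | Biology   
Zoe     | Statistics


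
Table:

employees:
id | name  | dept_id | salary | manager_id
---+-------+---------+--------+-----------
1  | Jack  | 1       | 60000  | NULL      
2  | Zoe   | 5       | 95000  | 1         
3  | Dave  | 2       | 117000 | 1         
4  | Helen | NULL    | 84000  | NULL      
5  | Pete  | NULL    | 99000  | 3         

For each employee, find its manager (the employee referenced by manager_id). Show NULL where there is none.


This is a self-join: employees is joined to a second copy of itself, matching each row's manager_id to another row's id. Use LEFT JOIN so rows with manager_id=NULL are kept.
  - employee 1 (Jack): manager_id=NULL -> NULL
  - employee 2 (Zoe): manager_id=1 -> Jack
  - employee 3 (Dave): manager_id=1 -> Jack
  - employee 4 (Helen): manager_id=NULL -> NULL
  - employee 5 (Pete): manager_id=3 -> Dave

SQL:
SELECT a.name AS item, b.name AS manager
FROM employees a
LEFT JOIN employees b ON a.manager_id = b.id

Result:
item  | manager
------+--------
Jack  | NULL   
Zoe   | Jack   
Dave  | Jack   
Helen | NULL   
Pete  | Dave   


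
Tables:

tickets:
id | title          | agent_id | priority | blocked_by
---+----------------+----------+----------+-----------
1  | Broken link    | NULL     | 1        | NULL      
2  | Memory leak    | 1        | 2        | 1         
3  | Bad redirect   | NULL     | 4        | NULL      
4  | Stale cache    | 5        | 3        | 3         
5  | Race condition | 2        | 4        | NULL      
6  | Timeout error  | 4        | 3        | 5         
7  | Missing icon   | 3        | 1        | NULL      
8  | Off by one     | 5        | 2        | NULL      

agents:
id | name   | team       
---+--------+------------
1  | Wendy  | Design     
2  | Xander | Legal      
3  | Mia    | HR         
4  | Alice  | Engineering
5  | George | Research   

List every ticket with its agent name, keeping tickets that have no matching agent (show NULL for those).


LEFT JOIN keeps every row from tickets (the left table); where agent_id has no match in agents, the agent columns become NULL. Walk through each ticket:
  - ticket 1 (Broken link): agent_id=NULL, no match -> kept with NULL
  - ticket 2 (Memory leak): agent_id=1 -> matches Wendy
  - ticket 3 (Bad redirect): agent_id=NULL, no match -> kept with NULL
  - ticket 4 (Stale cache): agent_id=5 -> matches George
  - ticket 5 (Race condition): agent_id=2 -> matches Xander
  - ticket 6 (Timeout error): agent_id=4 -> matches Alice
  - ticket 7 (Missing icon): agent_id=3 -> matches Mia
  - ticket 8 (Off by one): agent_id=5 -> matches George
All 8 rows appear; 2 have NULL agent.

SQL:
SELECT a.title, b.name AS agent
FROM tickets a
LEFT JOIN agents b ON a.agent_id = b.id

Result:
title          | agent 
---------------+-------
Broken link    | NULL  
Memory leak    | Wendy 
Bad redirect   | NULL  
Stale cache    | George
Race condition | Xander
Timeout error  | Alice 
Missing icon   | Mia   
Off by one     | George


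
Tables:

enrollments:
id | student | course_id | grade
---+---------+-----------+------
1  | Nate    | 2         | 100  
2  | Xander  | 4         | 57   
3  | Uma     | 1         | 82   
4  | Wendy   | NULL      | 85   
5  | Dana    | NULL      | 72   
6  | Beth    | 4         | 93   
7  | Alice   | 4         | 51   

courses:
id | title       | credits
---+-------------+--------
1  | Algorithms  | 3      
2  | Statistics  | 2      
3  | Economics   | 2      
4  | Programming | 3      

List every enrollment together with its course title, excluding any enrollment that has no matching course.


INNER JOIN keeps only enrollments rows whose course_id matches an id in courses. Walk through each enrollment:
  - enrollment 1 (Nate): course_id=2 -> matches Statistics
  - enrollment 2 (Xander): course_id=4 -> matches Programming
  - enrollment 3 (Uma): course_id=1 -> matches Algorithms
  - enrollment 4 (Wendy): course_id=NULL, no match -> dropped
  - enrollment 5 (Dana): course_id=NULL, no match -> dropped
  - enrollment 6 (Beth): course_id=4 -> matches Programming
  - enrollment 7 (Alice): course_id=4 -> matches Programming
So 2 of 7 rows are dropped.

SQL:
SELECT a.student, b.title AS course
FROM enrollments a
INNER JOIN courses b ON a.course_id = b.id

Result:
student | course     
--------+------------
Nate    | Statistics 
Xander  | Programming
Uma     | Algorithms 
Beth    | Programming
Alice   | Programming


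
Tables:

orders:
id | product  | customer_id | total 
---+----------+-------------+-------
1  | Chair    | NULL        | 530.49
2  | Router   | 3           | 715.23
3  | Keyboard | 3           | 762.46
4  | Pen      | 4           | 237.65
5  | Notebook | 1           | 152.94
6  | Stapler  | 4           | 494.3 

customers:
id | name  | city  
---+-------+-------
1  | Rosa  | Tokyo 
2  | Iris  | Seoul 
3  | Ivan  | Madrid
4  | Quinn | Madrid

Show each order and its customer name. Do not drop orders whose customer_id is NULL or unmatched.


LEFT JOIN keeps every row from orders (the left table); where customer_id has no match in customers, the customer columns become NULL. Walk through each order:
  - order 1 (Chair): customer_id=NULL, no match -> kept with NULL
  - order 2 (Router): customer_id=3 -> matches Ivan
  - order 3 (Keyboard): customer_id=3 -> matches Ivan
  - order 4 (Pen): customer_id=4 -> matches Quinn
  - order 5 (Notebook): customer_id=1 -> matches Rosa
  - order 6 (Stapler): customer_id=4 -> matches Quinn
All 6 rows appear; 1 has NULL customer.

SQL:
SELECT a.product, b.name AS customer
FROM orders a
LEFT JOIN customers b ON a.customer_id = b.id

Result:
product  | customer
---------+---------
Chair    | NULL    
Router   | Ivan    
Keyboard | Ivan    
Pen      | Quinn   
Notebook | Rosa    
Stapler  | Quinn   


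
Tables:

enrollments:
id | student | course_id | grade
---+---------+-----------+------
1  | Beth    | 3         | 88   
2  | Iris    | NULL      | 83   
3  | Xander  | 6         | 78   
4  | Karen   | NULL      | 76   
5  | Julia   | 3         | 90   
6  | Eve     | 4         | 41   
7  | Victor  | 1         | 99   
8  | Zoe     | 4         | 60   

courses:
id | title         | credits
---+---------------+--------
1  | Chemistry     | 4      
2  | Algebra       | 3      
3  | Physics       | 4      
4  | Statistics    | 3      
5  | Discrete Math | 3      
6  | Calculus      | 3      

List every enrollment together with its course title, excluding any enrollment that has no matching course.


INNER JOIN keeps only enrollments rows whose course_id matches an id in courses. Walk through each enrollment:
  - enrollment 1 (Beth): course_id=3 -> matches Physics
  - enrollment 2 (Iris): course_id=NULL, no match -> dropped
  - enrollment 3 (Xander): course_id=6 -> matches Calculus
  - enrollment 4 (Karen): course_id=NULL, no match -> dropped
  - enrollment 5 (Julia): course_id=3 -> matches Physics
  - enrollment 6 (Eve): course_id=4 -> matches Statistics
  - enrollment 7 (Victor): course_id=1 -> matches Chemistry
  - enrollment 8 (Zoe): course_id=4 -> matches Statistics
So 2 of 8 rows are dropped.

SQL:
SELECT a.student, b.title AS course
FROM enrollments a
INNER JOIN courses b ON a.course_id = b.id

Result:
student | course    
--------+-----------
Beth    | Physics   
Xander  | Calculus  
Julia   | Physics   
Eve     | Statistics
Victor  | Chemistry 
Zoe     | Statistics


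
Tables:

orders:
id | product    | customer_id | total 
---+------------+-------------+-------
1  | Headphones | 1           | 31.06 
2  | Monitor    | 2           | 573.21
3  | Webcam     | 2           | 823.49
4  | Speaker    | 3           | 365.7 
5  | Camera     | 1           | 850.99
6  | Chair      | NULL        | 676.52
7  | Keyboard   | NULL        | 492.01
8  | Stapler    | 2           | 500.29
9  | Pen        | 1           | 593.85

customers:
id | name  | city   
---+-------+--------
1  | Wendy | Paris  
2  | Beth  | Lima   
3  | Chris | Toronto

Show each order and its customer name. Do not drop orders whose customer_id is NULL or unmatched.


LEFT JOIN keeps every row from orders (the left table); where customer_id has no match in customers, the customer columns become NULL. Walk through each order:
  - order 1 (Headphones): customer_id=1 -> matches Wendy
  - order 2 (Monitor): customer_id=2 -> matches Beth
  - order 3 (Webcam): customer_id=2 -> matches Beth
  - order 4 (Speaker): customer_id=3 -> matches Chris
  - order 5 (Camera): customer_id=1 -> matches Wendy
  - order 6 (Chair): customer_id=NULL, no match -> kept with NULL
  - order 7 (Keyboard): customer_id=NULL, no match -> kept with NULL
  - order 8 (Stapler): customer_id=2 -> matches Beth
  - order 9 (Pen): customer_id=1 -> matches Wendy
All 9 rows appear; 2 have NULL customer.

SQL:
SELECT a.product, b.name AS customer
FROM orders a
LEFT JOIN customers b ON a.customer_id = b.id

Result:
product    | customer
-----------+---------
Headphones | Wendy   
Monitor    | Beth    
Webcam     | Beth    
Speaker    | Chris   
Camera     | Wendy   
Chair      | NULL    
Keyboard   | NULL    
Stapler    | Beth    
Pen        | Wendy   


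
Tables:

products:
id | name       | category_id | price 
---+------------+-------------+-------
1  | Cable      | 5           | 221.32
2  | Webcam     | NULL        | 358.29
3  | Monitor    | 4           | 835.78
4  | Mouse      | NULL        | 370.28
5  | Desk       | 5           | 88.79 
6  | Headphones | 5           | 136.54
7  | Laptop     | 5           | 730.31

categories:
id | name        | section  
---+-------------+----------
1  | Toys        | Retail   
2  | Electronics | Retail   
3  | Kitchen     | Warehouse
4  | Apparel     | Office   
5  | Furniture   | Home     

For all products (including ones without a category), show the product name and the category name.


LEFT JOIN keeps every row from products (the left table); where category_id has no match in categories, the category columns become NULL. Walk through each product:
  - product 1 (Cable): category_id=5 -> matches Furniture
  - product 2 (Webcam): category_id=NULL, no match -> kept with NULL
  - product 3 (Monitor): category_id=4 -> matches Apparel
  - product 4 (Mouse): category_id=NULL, no match -> kept with NULL
  - product 5 (Desk): category_id=5 -> matches Furniture
  - product 6 (Headphones): category_id=5 -> matches Furniture
  - product 7 (Laptop): category_id=5 -> matches Furniture
All 7 rows appear; 2 have NULL category.

SQL:
SELECT a.name, b.name AS category
FROM products a
LEFT JOIN categories b ON a.category_id = b.id

Result:
name       | category 
-----------+----------
Cable      | Furniture
Webcam     | NULL     
Monitor    | Apparel  
Mouse      | NULL     
Desk       | Furniture
Headphones | Furniture
Laptop     | Furniture


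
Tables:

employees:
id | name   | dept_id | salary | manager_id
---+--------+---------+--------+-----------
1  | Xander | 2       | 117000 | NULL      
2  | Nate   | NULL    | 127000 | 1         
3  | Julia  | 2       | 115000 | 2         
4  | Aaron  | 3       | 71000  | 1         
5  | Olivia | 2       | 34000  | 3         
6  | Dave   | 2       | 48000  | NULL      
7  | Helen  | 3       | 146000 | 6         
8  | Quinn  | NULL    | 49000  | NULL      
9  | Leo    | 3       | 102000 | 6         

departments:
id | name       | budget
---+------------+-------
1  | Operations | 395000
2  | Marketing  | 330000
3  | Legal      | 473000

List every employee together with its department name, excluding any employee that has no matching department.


INNER JOIN keeps only employees rows whose dept_id matches an id in departments. Walk through each employee:
  - employee 1 (Xander): dept_id=2 -> matches Marketing
  - employee 2 (Nate): dept_id=NULL, no match -> dropped
  - employee 3 (Julia): dept_id=2 -> matches Marketing
  - employee 4 (Aaron): dept_id=3 -> matches Legal
  - employee 5 (Olivia): dept_id=2 -> matches Marketing
  - employee 6 (Dave): dept_id=2 -> matches Marketing
  - employee 7 (Helen): dept_id=3 -> matches Legal
  - employee 8 (Quinn): dept_id=NULL, no match -> dropped
  - employee 9 (Leo): dept_id=3 -> matches Legal
So 2 of 9 rows are dropped.

SQL:
SELECT a.name, b.name AS department
FROM employees a
INNER JOIN departments b ON a.dept_id = b.id

Result:
name   | department
-------+-----------
Xander | Marketing 
Julia  | Marketing 
Aaron  | Legal     
Olivia | Marketing 
Dave   | Marketing 
Helen  | Legal     
Leo    | Legal     


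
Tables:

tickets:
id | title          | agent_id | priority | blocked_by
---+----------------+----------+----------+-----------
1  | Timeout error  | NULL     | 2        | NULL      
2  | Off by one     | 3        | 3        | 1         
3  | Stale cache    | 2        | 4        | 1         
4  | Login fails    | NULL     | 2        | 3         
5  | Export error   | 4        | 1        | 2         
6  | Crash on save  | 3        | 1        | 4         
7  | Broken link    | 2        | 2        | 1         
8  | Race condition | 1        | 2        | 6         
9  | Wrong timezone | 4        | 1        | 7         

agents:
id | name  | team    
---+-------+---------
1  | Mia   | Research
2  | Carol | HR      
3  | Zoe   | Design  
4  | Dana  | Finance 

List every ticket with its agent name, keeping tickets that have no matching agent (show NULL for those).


LEFT JOIN keeps every row from tickets (the left table); where agent_id has no match in agents, the agent columns become NULL. Walk through each ticket:
  - ticket 1 (Timeout error): agent_id=NULL, no match -> kept with NULL
  - ticket 2 (Off by one): agent_id=3 -> matches Zoe
  - ticket 3 (Stale cache): agent_id=2 -> matches Carol
  - ticket 4 (Login fails): agent_id=NULL, no match -> kept with NULL
  - ticket 5 (Export error): agent_id=4 -> matches Dana
  - ticket 6 (Crash on save): agent_id=3 -> matches Zoe
  - ticket 7 (Broken link): agent_id=2 -> matches Carol
  - ticket 8 (Race condition): agent_id=1 -> matches Mia
  - ticket 9 (Wrong timezone): agent_id=4 -> matches Dana
All 9 rows appear; 2 have NULL agent.

SQL:
SELECT a.title, b.name AS agent
FROM tickets a
LEFT JOIN agents b ON a.agent_id = b.id

Result:
title          | agent
---------------+------
Timeout error  | NULL 
Off by one     | Zoe  
Stale cache    | Carol
Login fails    | NULL 
Export error   | Dana 
Crash on save  | Zoe  
Broken link    | Carol
Race condition | Mia  
Wrong timezone | Dana 


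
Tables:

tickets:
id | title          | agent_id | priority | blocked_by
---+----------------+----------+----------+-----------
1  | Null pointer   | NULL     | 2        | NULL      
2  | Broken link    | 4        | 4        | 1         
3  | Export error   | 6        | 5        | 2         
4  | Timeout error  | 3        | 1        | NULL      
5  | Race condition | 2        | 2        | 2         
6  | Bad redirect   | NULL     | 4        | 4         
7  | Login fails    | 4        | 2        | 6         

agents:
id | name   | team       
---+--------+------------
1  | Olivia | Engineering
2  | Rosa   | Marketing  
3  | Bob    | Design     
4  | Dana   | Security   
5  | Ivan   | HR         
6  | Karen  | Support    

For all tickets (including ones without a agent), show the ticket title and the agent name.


LEFT JOIN keeps every row from tickets (the left table); where agent_id has no match in agents, the agent columns become NULL. Walk through each ticket:
  - ticket 1 (Null pointer): agent_id=NULL, no match -> kept with NULL
  - ticket 2 (Broken link): agent_id=4 -> matches Dana
  - ticket 3 (Export error): agent_id=6 -> matches Karen
  - ticket 4 (Timeout error): agent_id=3 -> matches Bob
  - ticket 5 (Race condition): agent_id=2 -> matches Rosa
  - ticket 6 (Bad redirect): agent_id=NULL, no match -> kept with NULL
  - ticket 7 (Login fails): agent_id=4 -> matches Dana
All 7 rows appear; 2 have NULL agent.

SQL:
SELECT a.title, b.name AS agent
FROM tickets a
LEFT JOIN agents b ON a.agent_id = b.id

Result:
title          | agent
---------------+------
Null pointer   | NULL 
Broken link    | Dana 
Export error   | Karen
Timeout error  | Bob  
Race condition | Rosa 
Bad redirect   | NULL 
Login fails    | Dana 


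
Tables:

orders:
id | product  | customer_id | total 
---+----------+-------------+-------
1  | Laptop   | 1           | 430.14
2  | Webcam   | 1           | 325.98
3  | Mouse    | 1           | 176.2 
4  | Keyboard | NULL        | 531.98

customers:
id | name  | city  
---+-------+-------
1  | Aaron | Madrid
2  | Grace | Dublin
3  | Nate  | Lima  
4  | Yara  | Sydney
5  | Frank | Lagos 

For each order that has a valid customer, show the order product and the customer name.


INNER JOIN keeps only orders rows whose customer_id matches an id in customers. Walk through each order:
  - order 1 (Laptop): customer_id=1 -> matches Aaron
  - order 2 (Webcam): customer_id=1 -> matches Aaron
  - order 3 (Mouse): customer_id=1 -> matches Aaron
  - order 4 (Keyboard): customer_id=NULL, no match -> dropped
So 1 of 4 rows is dropped.

SQL:
SELECT a.product, b.name AS customer
FROM orders a
INNER JOIN customers b ON a.customer_id = b.id

Result:
product | customer
--------+---------
Laptop  | Aaron   
Webcam  | Aaron   
Mouse   | Aaron   


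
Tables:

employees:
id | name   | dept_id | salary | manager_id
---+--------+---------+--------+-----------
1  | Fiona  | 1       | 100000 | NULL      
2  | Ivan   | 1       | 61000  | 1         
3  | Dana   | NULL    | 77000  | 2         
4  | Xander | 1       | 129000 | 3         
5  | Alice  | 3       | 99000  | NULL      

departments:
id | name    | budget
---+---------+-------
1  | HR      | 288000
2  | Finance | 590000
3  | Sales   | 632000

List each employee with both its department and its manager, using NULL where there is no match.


Two LEFT JOINs from the same base table employees: one to departments via dept_id, one to employees itself via manager_id. Both are LEFT so every employee is preserved.
Match against departments:
  - employee 1 (Fiona): dept_id=1 -> matches HR
  - employee 2 (Ivan): dept_id=1 -> matches HR
  - employee 3 (Dana): dept_id=NULL, no match -> kept with NULL
  - employee 4 (Xander): dept_id=1 -> matches HR
  - employee 5 (Alice): dept_id=3 -> matches Sales
Match against employees (self):
  - employee 1 (Fiona): manager_id=NULL -> NULL
  - employee 2 (Ivan): manager_id=1 -> Fiona
  - employee 3 (Dana): manager_id=2 -> Ivan
  - employee 4 (Xander): manager_id=3 -> Dana
  - employee 5 (Alice): manager_id=NULL -> NULL

SQL:
SELECT a.name, b.name AS department, c.name AS manager
FROM employees a
LEFT JOIN departments b ON a.dept_id = b.id
LEFT JOIN employees c ON a.manager_id = c.id

Result:
name   | department | manager
-------+------------+--------
Fiona  | HR         | NULL   
Ivan   | HR         | Fiona  
Dana   | NULL       | Ivan   
Xander | HR         | Dana   
Alice  | Sales      | NULL   


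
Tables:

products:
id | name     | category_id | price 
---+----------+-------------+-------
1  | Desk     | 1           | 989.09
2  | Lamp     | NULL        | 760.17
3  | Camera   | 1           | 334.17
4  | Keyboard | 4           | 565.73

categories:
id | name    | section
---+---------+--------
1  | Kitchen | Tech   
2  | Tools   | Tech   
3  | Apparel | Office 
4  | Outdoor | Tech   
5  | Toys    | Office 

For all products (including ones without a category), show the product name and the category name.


LEFT JOIN keeps every row from products (the left table); where category_id has no match in categories, the category columns become NULL. Walk through each product:
  - product 1 (Desk): category_id=1 -> matches Kitchen
  - product 2 (Lamp): category_id=NULL, no match -> kept with NULL
  - product 3 (Camera): category_id=1 -> matches Kitchen
  - product 4 (Keyboard): category_id=4 -> matches Outdoor
All 4 rows appear; 1 has NULL category.

SQL:
SELECT a.name, b.name AS category
FROM products a
LEFT JOIN categories b ON a.category_id = b.id

Result:
name     | category
---------+---------
Desk     | Kitchen 
Lamp     | NULL    
Camera   | Kitchen 
Keyboard | Outdoor 


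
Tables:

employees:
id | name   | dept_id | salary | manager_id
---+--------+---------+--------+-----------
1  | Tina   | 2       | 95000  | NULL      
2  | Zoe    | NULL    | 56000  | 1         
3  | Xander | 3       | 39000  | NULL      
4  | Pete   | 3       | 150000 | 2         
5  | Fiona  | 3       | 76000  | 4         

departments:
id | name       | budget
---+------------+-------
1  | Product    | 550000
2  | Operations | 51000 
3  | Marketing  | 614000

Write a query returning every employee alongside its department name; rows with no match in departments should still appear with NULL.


LEFT JOIN keeps every row from employees (the left table); where dept_id has no match in departments, the department columns become NULL. Walk through each employee:
  - employee 1 (Tina): dept_id=2 -> matches Operations
  - employee 2 (Zoe): dept_id=NULL, no match -> kept with NULL
  - employee 3 (Xander): dept_id=3 -> matches Marketing
  - employee 4 (Pete): dept_id=3 -> matches Marketing
  - employee 5 (Fiona): dept_id=3 -> matches Marketing
All 5 rows appear; 1 has NULL department.

SQL:
SELECT a.name, b.name AS department
FROM employees a
LEFT JOIN departments b ON a.dept_id = b.id

Result:
name   | department
-------+-----------
Tina   | Operations
Zoe    | NULL      
Xander | Marketing 
Pete   | Marketing 
Fiona  | Marketing 


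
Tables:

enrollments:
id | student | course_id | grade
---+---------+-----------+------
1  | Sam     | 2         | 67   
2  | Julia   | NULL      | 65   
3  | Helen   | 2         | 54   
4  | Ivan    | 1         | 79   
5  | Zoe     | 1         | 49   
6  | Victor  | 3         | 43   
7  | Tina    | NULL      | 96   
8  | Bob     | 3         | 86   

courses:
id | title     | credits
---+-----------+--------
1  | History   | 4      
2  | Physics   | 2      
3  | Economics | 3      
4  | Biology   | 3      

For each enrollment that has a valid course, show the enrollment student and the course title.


INNER JOIN keeps only enrollments rows whose course_id matches an id in courses. Walk through each enrollment:
  - enrollment 1 (Sam): course_id=2 -> matches Physics
  - enrollment 2 (Julia): course_id=NULL, no match -> dropped
  - enrollment 3 (Helen): course_id=2 -> matches Physics
  - enrollment 4 (Ivan): course_id=1 -> matches History
  - enrollment 5 (Zoe): course_id=1 -> matches History
  - enrollment 6 (Victor): course_id=3 -> matches Economics
  - enrollment 7 (Tina): course_id=NULL, no match -> dropped
  - enrollment 8 (Bob): course_id=3 -> matches Economics
So 2 of 8 rows are dropped.

SQL:
SELECT a.student, b.title AS course
FROM enrollments a
INNER JOIN courses b ON a.course_id = b.id

Result:
student | course   
--------+----------
Sam     | Physics  
Helen   | Physics  
Ivan    | History  
Zoe     | History  
Victor  | Economics
Bob     | Economics


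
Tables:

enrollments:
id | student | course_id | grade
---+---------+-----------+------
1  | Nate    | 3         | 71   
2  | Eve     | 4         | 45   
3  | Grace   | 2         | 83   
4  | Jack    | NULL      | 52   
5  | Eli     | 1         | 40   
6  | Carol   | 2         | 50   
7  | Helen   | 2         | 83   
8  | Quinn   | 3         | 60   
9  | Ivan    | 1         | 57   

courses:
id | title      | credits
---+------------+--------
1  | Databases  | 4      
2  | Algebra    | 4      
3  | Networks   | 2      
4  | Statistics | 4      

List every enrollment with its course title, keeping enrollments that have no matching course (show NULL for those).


LEFT JOIN keeps every row from enrollments (the left table); where course_id has no match in courses, the course columns become NULL. Walk through each enrollment:
  - enrollment 1 (Nate): course_id=3 -> matches Networks
  - enrollment 2 (Eve): course_id=4 -> matches Statistics
  - enrollment 3 (Grace): course_id=2 -> matches Algebra
  - enrollment 4 (Jack): course_id=NULL, no match -> kept with NULL
  - enrollment 5 (Eli): course_id=1 -> matches Databases
  - enrollment 6 (Carol): course_id=2 -> matches Algebra
  - enrollment 7 (Helen): course_id=2 -> matches Algebra
  - enrollment 8 (Quinn): course_id=3 -> matches Networks
  - enrollment 9 (Ivan): course_id=1 -> matches Databases
All 9 rows appear; 1 has NULL course.

SQL:
SELECT a.student, b.title AS course
FROM enrollments a
LEFT JOIN courses b ON a.course_id = b.id

Result:
student | course    
--------+-----------
Nate    | Networks  
Eve     | Statistics
Grace   | Algebra   
Jack    | NULL      
Eli     | Databases 
Carol   | Algebra   
Helen   | Algebra   
Quinn   | Networks  
Ivan    | Databases 


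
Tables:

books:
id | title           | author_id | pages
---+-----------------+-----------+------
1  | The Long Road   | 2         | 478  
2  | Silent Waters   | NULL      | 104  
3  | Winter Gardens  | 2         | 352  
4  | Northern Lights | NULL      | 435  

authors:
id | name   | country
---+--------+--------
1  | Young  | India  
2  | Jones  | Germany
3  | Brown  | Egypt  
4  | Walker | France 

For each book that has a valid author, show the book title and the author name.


INNER JOIN keeps only books rows whose author_id matches an id in authors. Walk through each book:
  - book 1 (The Long Road): author_id=2 -> matches Jones
  - book 2 (Silent Waters): author_id=NULL, no match -> dropped
  - book 3 (Winter Gardens): author_id=2 -> matches Jones
  - book 4 (Northern Lights): author_id=NULL, no match -> dropped
So 2 of 4 rows are dropped.

SQL:
SELECT a.title, b.name AS author
FROM books a
INNER JOIN authors b ON a.author_id = b.id

Result:
title          | author
---------------+-------
The Long Road  | Jones 
Winter Gardens | Jones 
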